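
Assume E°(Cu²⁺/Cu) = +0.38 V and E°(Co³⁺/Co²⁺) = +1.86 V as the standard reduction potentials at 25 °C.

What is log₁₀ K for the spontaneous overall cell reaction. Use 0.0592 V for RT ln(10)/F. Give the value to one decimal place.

50.0

Cathode: Co³⁺/Co²⁺; anode: Cu²⁺/Cu. E°cell = +1.48 V, n = 2.
log K = nE°cell / 0.0592 = (2)(+1.48) / 0.0592 = 50.0.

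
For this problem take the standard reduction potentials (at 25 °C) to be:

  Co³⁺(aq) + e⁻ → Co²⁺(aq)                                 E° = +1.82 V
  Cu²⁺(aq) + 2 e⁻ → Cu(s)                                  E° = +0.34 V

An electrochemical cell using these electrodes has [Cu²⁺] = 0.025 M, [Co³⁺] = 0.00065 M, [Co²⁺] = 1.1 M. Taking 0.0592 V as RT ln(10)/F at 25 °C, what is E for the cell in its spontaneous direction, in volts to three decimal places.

+1.336 V

Co³⁺/Co²⁺ is the cathode (higher E°), Cu²⁺/Cu the anode: E°cell = +1.82 − (+0.34) = +1.48 V, n = 2.
Overall: 2 Co³⁺(aq) + Cu(s) → 2 Co²⁺(aq) + Cu²⁺(aq)
Q = [Co²⁺]^2·[Cu²⁺] / ([Co³⁺]^2); log Q = 4.855.
E = E° − (0.0592/n) log Q = +1.48 − (0.0592/2)(4.855) = +1.336 V.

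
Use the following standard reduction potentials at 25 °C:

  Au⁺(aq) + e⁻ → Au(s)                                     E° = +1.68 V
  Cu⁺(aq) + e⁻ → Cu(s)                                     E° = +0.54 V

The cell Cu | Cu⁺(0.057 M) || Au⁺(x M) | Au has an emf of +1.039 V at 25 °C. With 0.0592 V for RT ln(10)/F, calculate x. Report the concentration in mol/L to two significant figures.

0.0011 M

Au⁺/Au is the cathode, Cu⁺/Cu the anode: E°cell = +1.14 V, n = 1.
Overall reaction: Au⁺(aq) + Cu(s) → Au(s) + Cu⁺(aq); Q = [Cu⁺]^1/[Au⁺]^1.
From E = E° − (0.0592/n) log Q: log Q = (E° − E)·n/0.0592 = (+1.14 − (+1.039))·1/0.0592 = 1.7061.
So 1·log[Au⁺] = 1·log(0.057) − log Q = -1.2441 − (1.7061) = -2.9502; [Au⁺] = 10^(-2.9502) ≈ 0.0011 M.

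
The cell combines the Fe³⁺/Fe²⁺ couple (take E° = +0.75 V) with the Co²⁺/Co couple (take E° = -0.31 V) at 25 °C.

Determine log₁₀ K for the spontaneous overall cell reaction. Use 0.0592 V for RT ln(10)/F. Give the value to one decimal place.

Cathode: Fe³⁺/Fe²⁺; anode: Co²⁺/Co. E°cell = +1.06 V, n = 2.
log K = nE°cell / 0.0592 = (2)(+1.06) / 0.0592 = 35.8.

35.8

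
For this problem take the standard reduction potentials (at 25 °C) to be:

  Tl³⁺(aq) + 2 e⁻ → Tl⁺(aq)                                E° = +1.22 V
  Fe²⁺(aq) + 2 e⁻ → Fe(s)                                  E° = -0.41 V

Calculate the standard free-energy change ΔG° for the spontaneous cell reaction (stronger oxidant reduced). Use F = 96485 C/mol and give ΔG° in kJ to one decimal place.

Tl³⁺/Tl⁺ (E° = +1.22 V) is the cathode; Fe²⁺/Fe (E° = -0.41 V) is the anode, so E°cell = +1.63 V.
Balancing electrons gives n = 2 (lcm of 2 and 2).
ΔG° = −nFE° = −(2)(96485)(+1.63) = -314,541 J = -314.5 kJ.

-314.5 kJ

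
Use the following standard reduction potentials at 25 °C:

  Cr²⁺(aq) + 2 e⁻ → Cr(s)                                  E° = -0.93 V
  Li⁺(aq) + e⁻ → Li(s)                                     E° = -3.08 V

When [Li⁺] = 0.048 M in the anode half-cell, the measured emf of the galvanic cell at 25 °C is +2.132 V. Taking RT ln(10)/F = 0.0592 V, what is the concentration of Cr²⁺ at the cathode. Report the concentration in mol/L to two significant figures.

0.00057 M

Cr²⁺/Cr is the cathode, Li⁺/Li the anode: E°cell = +2.15 V, n = 2.
Overall reaction: Cr²⁺(aq) + 2 Li(s) → Cr(s) + 2 Li⁺(aq); Q = [Li⁺]^2/[Cr²⁺]^1.
From E = E° − (0.0592/n) log Q: log Q = (E° − E)·n/0.0592 = (+2.15 − (+2.132))·2/0.0592 = 0.6081.
So 1·log[Cr²⁺] = 2·log(0.048) − log Q = -2.6375 − (0.6081) = -3.2456; [Cr²⁺] = 10^(-3.2456) ≈ 0.00057 M.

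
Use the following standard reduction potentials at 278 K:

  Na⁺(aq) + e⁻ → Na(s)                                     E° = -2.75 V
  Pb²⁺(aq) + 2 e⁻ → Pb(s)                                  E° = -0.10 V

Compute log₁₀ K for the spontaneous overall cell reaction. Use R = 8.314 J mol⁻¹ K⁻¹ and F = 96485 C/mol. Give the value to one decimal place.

Cathode: Pb²⁺/Pb; anode: Na⁺/Na. E°cell = (-0.10) − (-2.75) = +2.65 V, with n = 2.
ΔG° = −nFE° = −RT ln K, so ln K = nFE°/(RT) = (2)(96485)(+2.65) / ((8.314)(278)) = 221.249.
log₁₀ K = 221.249 / ln 10 = 96.1.

96.1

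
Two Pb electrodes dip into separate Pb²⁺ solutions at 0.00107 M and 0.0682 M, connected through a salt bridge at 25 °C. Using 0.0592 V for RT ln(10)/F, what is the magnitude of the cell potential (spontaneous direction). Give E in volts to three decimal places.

+0.053 V

For a concentration cell E°cell = 0. The 0.0682 M side is the cathode (reduction is favoured where [Pb²⁺] is higher).
With n = 2, E = −(0.0592/2) log([Pb²⁺]ₐₙ/[Pb²⁺]꜀ₐₜ) = −(0.0592/2) log(0.00107/0.0682) = −(0.0592/2)(-1.804) = +0.053 V.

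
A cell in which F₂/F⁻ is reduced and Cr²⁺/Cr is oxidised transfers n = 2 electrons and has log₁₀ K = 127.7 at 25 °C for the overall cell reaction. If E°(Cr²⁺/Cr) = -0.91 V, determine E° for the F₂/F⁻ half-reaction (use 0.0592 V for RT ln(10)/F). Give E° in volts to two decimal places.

E°cell = (0.0592/n)·log K = (0.0592/2)(127.7) = +3.780 V.
Since F₂/F⁻ is the cathode and Cr²⁺/Cr the anode, E°cell = E°(F₂/F⁻) − E°(Cr²⁺/Cr).
So E°(F₂/F⁻) = E°cell + E°(Cr²⁺/Cr) = +3.780 + (-0.91) = +2.87 V.

+2.87 V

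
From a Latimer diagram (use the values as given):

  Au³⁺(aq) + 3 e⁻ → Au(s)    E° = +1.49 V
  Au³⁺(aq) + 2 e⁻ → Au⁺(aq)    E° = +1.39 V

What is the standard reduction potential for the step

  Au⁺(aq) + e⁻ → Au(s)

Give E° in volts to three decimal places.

Sequential free energies add, so n₃E°₃ = n₁E°₁ + n₂E°₂.
With n₃ = 3, and the known step contributing 2×(+1.39) V, the unknown satisfies 1·E° = 3×(+1.49) − 2×(+1.39) = +1.690.
E° = +1.690 / 1 = +1.690 V.

+1.690 V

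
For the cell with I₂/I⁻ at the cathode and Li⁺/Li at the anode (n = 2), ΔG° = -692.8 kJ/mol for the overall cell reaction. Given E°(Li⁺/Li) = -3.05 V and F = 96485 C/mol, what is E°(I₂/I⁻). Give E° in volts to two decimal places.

E°cell = −ΔG°/(nF) = −(-692.8×10³)/((2)(96485)) = +3.590 V.
Since I₂/I⁻ is the cathode and Li⁺/Li the anode, E°cell = E°(I₂/I⁻) − E°(Li⁺/Li).
So E°(I₂/I⁻) = E°cell + E°(Li⁺/Li) = +3.590 + (-3.05) = +0.54 V.

+0.54 V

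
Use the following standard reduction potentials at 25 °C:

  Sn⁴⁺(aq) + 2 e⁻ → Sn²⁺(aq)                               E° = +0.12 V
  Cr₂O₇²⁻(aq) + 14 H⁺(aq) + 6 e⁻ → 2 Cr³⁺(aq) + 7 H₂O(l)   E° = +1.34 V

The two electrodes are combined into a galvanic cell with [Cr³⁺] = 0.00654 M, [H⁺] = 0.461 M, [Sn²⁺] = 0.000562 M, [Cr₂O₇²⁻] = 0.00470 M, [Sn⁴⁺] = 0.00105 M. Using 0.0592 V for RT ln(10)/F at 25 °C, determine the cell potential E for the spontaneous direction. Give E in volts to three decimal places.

Cr₂O₇²⁻/Cr³⁺ is the cathode (higher E°), Sn⁴⁺/Sn²⁺ the anode: E°cell = +1.34 − (+0.12) = +1.22 V, n = 6.
Overall: Cr₂O₇²⁻(aq) + 14 H⁺(aq) + 3 Sn²⁺(aq) → 2 Cr³⁺(aq) + 7 H₂O(l) + 3 Sn⁴⁺(aq)
Q = [Cr³⁺]^2·[Sn⁴⁺]^3 / ([Cr₂O₇²⁻]·[H⁺]^14·[Sn²⁺]^3); log Q = 3.482.
E = E° − (0.0592/n) log Q = +1.22 − (0.0592/6)(3.482) = +1.186 V.

+1.186 V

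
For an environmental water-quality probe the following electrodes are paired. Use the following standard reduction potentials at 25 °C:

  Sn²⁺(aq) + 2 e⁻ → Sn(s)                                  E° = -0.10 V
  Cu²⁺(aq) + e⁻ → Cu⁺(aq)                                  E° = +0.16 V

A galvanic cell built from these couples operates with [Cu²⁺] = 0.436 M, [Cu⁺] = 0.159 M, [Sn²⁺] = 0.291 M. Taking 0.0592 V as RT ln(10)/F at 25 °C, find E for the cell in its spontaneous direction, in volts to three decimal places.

Cu²⁺/Cu⁺ is the cathode (higher E°), Sn²⁺/Sn the anode: E°cell = +0.16 − (-0.10) = +0.26 V, n = 2.
Overall: 2 Cu²⁺(aq) + Sn(s) → 2 Cu⁺(aq) + Sn²⁺(aq)
Q = [Cu⁺]^2·[Sn²⁺] / ([Cu²⁺]^2); log Q = -1.412.
E = E° − (0.0592/n) log Q = +0.26 − (0.0592/2)(-1.412) = +0.302 V.

+0.302 V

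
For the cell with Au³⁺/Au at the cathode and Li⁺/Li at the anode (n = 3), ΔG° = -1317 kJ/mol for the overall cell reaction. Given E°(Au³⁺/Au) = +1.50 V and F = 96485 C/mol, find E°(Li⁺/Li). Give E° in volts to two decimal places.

-3.05 V

E°cell = −ΔG°/(nF) = −(-1317×10³)/((3)(96485)) = +4.550 V.
Since Au³⁺/Au is the cathode and Li⁺/Li the anode, E°cell = E°(Au³⁺/Au) − E°(Li⁺/Li).
So E°(Li⁺/Li) = E°(Au³⁺/Au) − E°cell = (+1.50) − (+4.550) = -3.05 V.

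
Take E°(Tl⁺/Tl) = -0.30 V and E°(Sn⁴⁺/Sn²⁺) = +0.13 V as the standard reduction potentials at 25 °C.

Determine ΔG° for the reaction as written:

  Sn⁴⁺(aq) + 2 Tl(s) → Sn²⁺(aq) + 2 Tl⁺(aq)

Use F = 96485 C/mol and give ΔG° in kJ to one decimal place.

-83.0 kJ

As written, Sn⁴⁺/Sn²⁺ is reduced (cathode) and Tl⁺/Tl is oxidised (anode), so E°cell = (+0.13) − (-0.30) = +0.43 V.
Balancing electrons gives n = 2.
ΔG° = −nFE° = −(2)(96485)(+0.43) = -82,977 J = -83.0 kJ.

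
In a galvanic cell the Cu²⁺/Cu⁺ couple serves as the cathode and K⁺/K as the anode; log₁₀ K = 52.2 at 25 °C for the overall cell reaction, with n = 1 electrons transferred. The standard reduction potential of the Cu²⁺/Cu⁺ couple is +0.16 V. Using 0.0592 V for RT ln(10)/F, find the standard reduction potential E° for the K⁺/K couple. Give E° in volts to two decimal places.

-2.93 V

E°cell = (0.0592/n)·log K = (0.0592/1)(52.2) = +3.090 V.
Since Cu²⁺/Cu⁺ is the cathode and K⁺/K the anode, E°cell = E°(Cu²⁺/Cu⁺) − E°(K⁺/K).
So E°(K⁺/K) = E°(Cu²⁺/Cu⁺) − E°cell = (+0.16) − (+3.090) = -2.93 V.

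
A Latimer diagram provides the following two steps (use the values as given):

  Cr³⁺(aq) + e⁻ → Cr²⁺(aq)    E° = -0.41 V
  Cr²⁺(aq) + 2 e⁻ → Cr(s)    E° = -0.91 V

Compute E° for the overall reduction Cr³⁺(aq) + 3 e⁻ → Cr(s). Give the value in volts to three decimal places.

Standard free energies of sequential steps add: ΔG°₃ = ΔG°₁ + ΔG°₂, so n₃E°₃ = n₁E°₁ + n₂E°₂.
E°₃ = (1×-0.41 + 2×-0.91) / 3 = (-2.230) / 3 = -0.743 V.

-0.743 V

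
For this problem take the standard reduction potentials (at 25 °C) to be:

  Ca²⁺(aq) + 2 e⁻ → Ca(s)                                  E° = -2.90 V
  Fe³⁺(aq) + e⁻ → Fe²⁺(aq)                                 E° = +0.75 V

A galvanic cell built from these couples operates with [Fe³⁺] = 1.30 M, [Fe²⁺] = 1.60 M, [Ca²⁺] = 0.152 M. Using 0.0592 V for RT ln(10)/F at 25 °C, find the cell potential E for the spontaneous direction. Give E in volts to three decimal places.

Fe³⁺/Fe²⁺ is the cathode (higher E°), Ca²⁺/Ca the anode: E°cell = +0.75 − (-2.90) = +3.65 V, n = 2.
Overall: 2 Fe³⁺(aq) + Ca(s) → 2 Fe²⁺(aq) + Ca²⁺(aq)
Q = [Fe²⁺]^2·[Ca²⁺] / ([Fe³⁺]^2); log Q = -0.638.
E = E° − (0.0592/n) log Q = +3.65 − (0.0592/2)(-0.638) = +3.669 V.

+3.669 V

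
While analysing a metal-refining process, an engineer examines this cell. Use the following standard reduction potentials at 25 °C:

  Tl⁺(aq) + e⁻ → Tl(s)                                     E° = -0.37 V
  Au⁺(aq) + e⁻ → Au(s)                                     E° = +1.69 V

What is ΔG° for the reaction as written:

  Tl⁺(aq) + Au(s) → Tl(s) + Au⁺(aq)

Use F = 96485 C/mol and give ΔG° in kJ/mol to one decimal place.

+198.8 kJ/mol

As written, Tl⁺/Tl is reduced (cathode) and Au⁺/Au is oxidised (anode), so E°cell = (-0.37) − (+1.69) = -2.06 V.
Balancing electrons gives n = 1.
ΔG° = −nFE° = −(1)(96485)(-2.06) = 198,759 J = +198.8 kJ/mol.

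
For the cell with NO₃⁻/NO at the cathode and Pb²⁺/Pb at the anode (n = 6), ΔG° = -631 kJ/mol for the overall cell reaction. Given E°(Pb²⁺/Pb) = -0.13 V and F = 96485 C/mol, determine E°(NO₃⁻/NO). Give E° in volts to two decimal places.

+0.96 V

E°cell = −ΔG°/(nF) = −(-631×10³)/((6)(96485)) = +1.090 V.
Since NO₃⁻/NO is the cathode and Pb²⁺/Pb the anode, E°cell = E°(NO₃⁻/NO) − E°(Pb²⁺/Pb).
So E°(NO₃⁻/NO) = E°cell + E°(Pb²⁺/Pb) = +1.090 + (-0.13) = +0.96 V.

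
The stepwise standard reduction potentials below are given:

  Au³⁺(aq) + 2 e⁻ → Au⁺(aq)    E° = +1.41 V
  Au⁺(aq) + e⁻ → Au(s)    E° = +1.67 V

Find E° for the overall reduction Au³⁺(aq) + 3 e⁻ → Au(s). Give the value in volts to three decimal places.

Adding the free-energy changes (−nFE°) of the two steps gives −n₃FE°₃ = −n₁FE°₁ − n₂FE°₂.
E°₃ = (2×+1.41 + 1×+1.67) / 3 = (+4.490) / 3 = +1.497 V.

+1.497 V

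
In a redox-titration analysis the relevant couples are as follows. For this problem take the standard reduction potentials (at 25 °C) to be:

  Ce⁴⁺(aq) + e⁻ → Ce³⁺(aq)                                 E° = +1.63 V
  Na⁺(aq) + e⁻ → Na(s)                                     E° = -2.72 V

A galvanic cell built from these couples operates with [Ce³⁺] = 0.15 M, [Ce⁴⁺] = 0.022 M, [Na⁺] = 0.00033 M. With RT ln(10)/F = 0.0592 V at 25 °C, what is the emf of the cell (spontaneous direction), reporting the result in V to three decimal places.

+4.507 V

Ce⁴⁺/Ce³⁺ is the cathode (higher E°), Na⁺/Na the anode: E°cell = +1.63 − (-2.72) = +4.35 V, n = 1.
Overall: Ce⁴⁺(aq) + Na(s) → Ce³⁺(aq) + Na⁺(aq)
Q = [Ce³⁺]·[Na⁺] / ([Ce⁴⁺]); log Q = -2.648.
E = E° − (0.0592/n) log Q = +4.35 − (0.0592/1)(-2.648) = +4.507 V.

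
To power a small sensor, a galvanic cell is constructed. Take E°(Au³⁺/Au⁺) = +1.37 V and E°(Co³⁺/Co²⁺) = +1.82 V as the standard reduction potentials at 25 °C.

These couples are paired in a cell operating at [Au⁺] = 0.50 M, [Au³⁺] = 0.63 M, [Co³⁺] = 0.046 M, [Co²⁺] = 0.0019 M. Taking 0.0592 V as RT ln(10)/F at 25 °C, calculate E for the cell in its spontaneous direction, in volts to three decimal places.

+0.529 V

Co³⁺/Co²⁺ is the cathode (higher E°), Au³⁺/Au⁺ the anode: E°cell = +1.82 − (+1.37) = +0.45 V, n = 2.
Overall: 2 Co³⁺(aq) + Au⁺(aq) → 2 Co²⁺(aq) + Au³⁺(aq)
Q = [Co²⁺]^2·[Au³⁺] / ([Co³⁺]^2·[Au⁺]); log Q = -2.668.
E = E° − (0.0592/n) log Q = +0.45 − (0.0592/2)(-2.668) = +0.529 V.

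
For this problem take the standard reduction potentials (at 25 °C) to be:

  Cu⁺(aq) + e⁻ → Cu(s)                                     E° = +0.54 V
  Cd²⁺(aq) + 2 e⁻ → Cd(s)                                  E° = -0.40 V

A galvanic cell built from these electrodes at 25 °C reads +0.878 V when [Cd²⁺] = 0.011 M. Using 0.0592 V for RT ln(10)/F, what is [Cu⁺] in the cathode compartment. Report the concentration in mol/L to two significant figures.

Cu⁺/Cu is the cathode, Cd²⁺/Cd the anode: E°cell = +0.94 V, n = 2.
Overall reaction: 2 Cu⁺(aq) + Cd(s) → 2 Cu(s) + Cd²⁺(aq); Q = [Cd²⁺]^1/[Cu⁺]^2.
From E = E° − (0.0592/n) log Q: log Q = (E° − E)·n/0.0592 = (+0.94 − (+0.878))·2/0.0592 = 2.0946.
So 2·log[Cu⁺] = 1·log(0.011) − log Q = -1.9586 − (2.0946) = -4.0532; log[Cu⁺] = -4.0532 / 2 = -2.0266; [Cu⁺] = 10^(-2.0266) ≈ 0.0094 M.

0.0094 M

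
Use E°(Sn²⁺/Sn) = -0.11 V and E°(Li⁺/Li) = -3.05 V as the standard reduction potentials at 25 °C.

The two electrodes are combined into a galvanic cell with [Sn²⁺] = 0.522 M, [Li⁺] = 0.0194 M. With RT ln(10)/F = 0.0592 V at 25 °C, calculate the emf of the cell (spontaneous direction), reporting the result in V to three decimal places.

Sn²⁺/Sn is the cathode (higher E°), Li⁺/Li the anode: E°cell = -0.11 − (-3.05) = +2.94 V, n = 2.
Overall: Sn²⁺(aq) + 2 Li(s) → Sn(s) + 2 Li⁺(aq)
Q = [Li⁺]^2 / ([Sn²⁺]); log Q = -3.142.
E = E° − (0.0592/n) log Q = +2.94 − (0.0592/2)(-3.142) = +3.033 V.

+3.033 V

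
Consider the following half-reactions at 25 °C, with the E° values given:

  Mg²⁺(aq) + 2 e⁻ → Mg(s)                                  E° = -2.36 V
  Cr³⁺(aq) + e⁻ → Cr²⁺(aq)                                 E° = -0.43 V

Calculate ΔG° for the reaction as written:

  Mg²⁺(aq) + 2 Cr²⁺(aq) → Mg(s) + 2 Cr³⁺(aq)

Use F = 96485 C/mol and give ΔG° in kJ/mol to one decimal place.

+372.4 kJ/mol

As written, Mg²⁺/Mg is reduced (cathode) and Cr³⁺/Cr²⁺ is oxidised (anode), so E°cell = (-2.36) − (-0.43) = -1.93 V.
Balancing electrons gives n = 2.
ΔG° = −nFE° = −(2)(96485)(-1.93) = 372,432 J = +372.4 kJ/mol.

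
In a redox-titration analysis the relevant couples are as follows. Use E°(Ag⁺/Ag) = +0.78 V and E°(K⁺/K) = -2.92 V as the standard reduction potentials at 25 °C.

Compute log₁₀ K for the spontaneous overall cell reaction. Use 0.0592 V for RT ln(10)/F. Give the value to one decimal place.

62.5

Cathode: Ag⁺/Ag; anode: K⁺/K. E°cell = +3.70 V, n = 1.
log K = nE°cell / 0.0592 = (1)(+3.70) / 0.0592 = 62.5.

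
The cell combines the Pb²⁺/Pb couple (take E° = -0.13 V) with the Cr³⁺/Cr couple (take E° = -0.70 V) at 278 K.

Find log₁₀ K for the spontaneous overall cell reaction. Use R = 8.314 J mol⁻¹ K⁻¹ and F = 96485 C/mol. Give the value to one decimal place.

Cathode: Pb²⁺/Pb; anode: Cr³⁺/Cr. E°cell = (-0.13) − (-0.70) = +0.57 V, with n = 6.
ΔG° = −nFE° = −RT ln K, so ln K = nFE°/(RT) = (6)(96485)(+0.57) / ((8.314)(278)) = 142.768.
log₁₀ K = 142.768 / ln 10 = 62.0.

62.0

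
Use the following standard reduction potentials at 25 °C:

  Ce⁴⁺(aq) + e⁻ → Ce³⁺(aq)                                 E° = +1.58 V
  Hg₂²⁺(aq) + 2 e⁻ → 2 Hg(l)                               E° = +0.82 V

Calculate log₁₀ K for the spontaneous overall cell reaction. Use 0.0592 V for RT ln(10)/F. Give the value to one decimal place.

25.7

Cathode: Ce⁴⁺/Ce³⁺; anode: Hg₂²⁺/Hg. E°cell = +0.76 V, n = 2.
log K = nE°cell / 0.0592 = (2)(+0.76) / 0.0592 = 25.7.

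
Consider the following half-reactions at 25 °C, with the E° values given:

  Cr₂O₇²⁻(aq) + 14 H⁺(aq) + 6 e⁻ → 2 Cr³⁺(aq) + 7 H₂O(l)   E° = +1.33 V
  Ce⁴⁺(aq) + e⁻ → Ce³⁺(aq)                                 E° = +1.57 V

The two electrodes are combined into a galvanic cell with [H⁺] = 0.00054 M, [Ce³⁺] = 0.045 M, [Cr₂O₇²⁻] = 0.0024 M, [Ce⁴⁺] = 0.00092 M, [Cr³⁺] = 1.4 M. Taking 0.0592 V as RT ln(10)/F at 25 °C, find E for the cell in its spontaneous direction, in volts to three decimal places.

+0.620 V

Ce⁴⁺/Ce³⁺ is the cathode (higher E°), Cr₂O₇²⁻/Cr³⁺ the anode: E°cell = +1.57 − (+1.33) = +0.24 V, n = 6.
Overall: 6 Ce⁴⁺(aq) + 2 Cr³⁺(aq) + 7 H₂O(l) → 6 Ce³⁺(aq) + Cr₂O₇²⁻(aq) + 14 H⁺(aq)
Q = [Ce³⁺]^6·[Cr₂O₇²⁻]·[H⁺]^14 / ([Ce⁴⁺]^6·[Cr³⁺]^2); log Q = -38.522.
E = E° − (0.0592/n) log Q = +0.24 − (0.0592/6)(-38.522) = +0.620 V.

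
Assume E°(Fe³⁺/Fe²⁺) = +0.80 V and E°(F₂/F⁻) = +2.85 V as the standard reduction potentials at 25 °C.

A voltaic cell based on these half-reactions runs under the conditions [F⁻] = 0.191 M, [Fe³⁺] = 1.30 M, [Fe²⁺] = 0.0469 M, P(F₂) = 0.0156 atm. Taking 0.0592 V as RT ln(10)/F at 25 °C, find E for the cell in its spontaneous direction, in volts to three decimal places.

F₂/F⁻ is the cathode (higher E°), Fe³⁺/Fe²⁺ the anode: E°cell = +2.85 − (+0.80) = +2.05 V, n = 2.
Overall: F₂(g) + 2 Fe²⁺(aq) → 2 F⁻(aq) + 2 Fe³⁺(aq)
Q = [F⁻]^2·[Fe³⁺]^2 / (P(F₂)·[Fe²⁺]^2); log Q = 3.254.
E = E° − (0.0592/n) log Q = +2.05 − (0.0592/2)(3.254) = +1.954 V.

+1.954 V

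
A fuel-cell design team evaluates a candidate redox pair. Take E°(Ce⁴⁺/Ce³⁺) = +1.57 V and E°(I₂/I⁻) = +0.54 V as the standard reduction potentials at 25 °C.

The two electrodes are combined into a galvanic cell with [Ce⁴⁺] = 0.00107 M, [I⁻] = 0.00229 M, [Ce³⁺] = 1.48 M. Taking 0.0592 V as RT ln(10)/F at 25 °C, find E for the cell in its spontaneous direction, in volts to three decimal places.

Ce⁴⁺/Ce³⁺ is the cathode (higher E°), I₂/I⁻ the anode: E°cell = +1.57 − (+0.54) = +1.03 V, n = 2.
Overall: 2 Ce⁴⁺(aq) + 2 I⁻(aq) → 2 Ce³⁺(aq) + I₂(s)
Q = [Ce³⁺]^2 / ([Ce⁴⁺]^2·[I⁻]^2); log Q = 11.562.
E = E° − (0.0592/n) log Q = +1.03 − (0.0592/2)(11.562) = +0.688 V.

+0.688 V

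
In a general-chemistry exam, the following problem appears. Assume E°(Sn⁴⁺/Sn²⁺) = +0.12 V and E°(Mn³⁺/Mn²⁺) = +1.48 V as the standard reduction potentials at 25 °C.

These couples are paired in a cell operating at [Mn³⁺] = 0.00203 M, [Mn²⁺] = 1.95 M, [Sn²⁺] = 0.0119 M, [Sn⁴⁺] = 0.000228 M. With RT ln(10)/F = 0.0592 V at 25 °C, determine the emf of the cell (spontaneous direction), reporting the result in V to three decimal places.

Mn³⁺/Mn²⁺ is the cathode (higher E°), Sn⁴⁺/Sn²⁺ the anode: E°cell = +1.48 − (+0.12) = +1.36 V, n = 2.
Overall: 2 Mn³⁺(aq) + Sn²⁺(aq) → 2 Mn²⁺(aq) + Sn⁴⁺(aq)
Q = [Mn²⁺]^2·[Sn⁴⁺] / ([Mn³⁺]^2·[Sn²⁺]); log Q = 4.247.
E = E° − (0.0592/n) log Q = +1.36 − (0.0592/2)(4.247) = +1.234 V.

+1.234 V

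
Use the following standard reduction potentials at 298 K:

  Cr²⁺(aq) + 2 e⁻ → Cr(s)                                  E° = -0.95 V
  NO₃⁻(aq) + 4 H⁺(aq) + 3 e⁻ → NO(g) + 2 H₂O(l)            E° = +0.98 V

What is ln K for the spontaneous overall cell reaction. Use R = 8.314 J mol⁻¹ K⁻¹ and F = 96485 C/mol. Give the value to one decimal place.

Cathode: NO₃⁻/NO; anode: Cr²⁺/Cr. E°cell = (+0.98) − (-0.95) = +1.93 V, with n = 6.
ΔG° = −nFE° = −RT ln K, so ln K = nFE°/(RT) = (6)(96485)(+1.93) / ((8.314)(298)) = 450.964.

451.0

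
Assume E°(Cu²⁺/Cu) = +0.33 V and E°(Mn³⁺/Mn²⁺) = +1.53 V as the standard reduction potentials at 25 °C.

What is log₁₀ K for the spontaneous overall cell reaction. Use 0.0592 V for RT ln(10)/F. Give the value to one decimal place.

40.5

Cathode: Mn³⁺/Mn²⁺; anode: Cu²⁺/Cu. E°cell = +1.20 V, n = 2.
log K = nE°cell / 0.0592 = (2)(+1.20) / 0.0592 = 40.5.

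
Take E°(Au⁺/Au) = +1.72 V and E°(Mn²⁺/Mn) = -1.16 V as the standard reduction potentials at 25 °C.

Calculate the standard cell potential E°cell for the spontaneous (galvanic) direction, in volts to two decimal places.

The Au⁺/Au couple has the higher reduction potential, so it is the cathode; Mn²⁺/Mn is oxidised at the anode.
E°cell = E°(cathode) − E°(anode) = (+1.72) − (-1.16) = +2.88 V.
Since E°cell > 0, the reaction is spontaneous under standard conditions.

+2.88 V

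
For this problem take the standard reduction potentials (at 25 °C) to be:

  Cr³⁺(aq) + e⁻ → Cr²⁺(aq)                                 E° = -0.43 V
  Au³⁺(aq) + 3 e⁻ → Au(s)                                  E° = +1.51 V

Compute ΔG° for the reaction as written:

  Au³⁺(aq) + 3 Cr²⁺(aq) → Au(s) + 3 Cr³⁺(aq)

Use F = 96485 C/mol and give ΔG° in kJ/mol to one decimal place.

As written, Au³⁺/Au is reduced (cathode) and Cr³⁺/Cr²⁺ is oxidised (anode), so E°cell = (+1.51) − (-0.43) = +1.94 V.
Balancing electrons gives n = 3.
ΔG° = −nFE° = −(3)(96485)(+1.94) = -561,543 J = -561.5 kJ/mol.

-561.5 kJ/mol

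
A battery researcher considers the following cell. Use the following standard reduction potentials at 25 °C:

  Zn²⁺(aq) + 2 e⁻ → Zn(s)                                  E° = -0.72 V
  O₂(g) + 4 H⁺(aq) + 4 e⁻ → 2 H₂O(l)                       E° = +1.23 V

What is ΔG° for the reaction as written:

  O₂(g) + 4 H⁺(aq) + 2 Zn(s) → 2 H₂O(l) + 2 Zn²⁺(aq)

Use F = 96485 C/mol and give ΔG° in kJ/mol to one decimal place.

-752.6 kJ/mol

As written, O₂/H₂O is reduced (cathode) and Zn²⁺/Zn is oxidised (anode), so E°cell = (+1.23) − (-0.72) = +1.95 V.
Balancing electrons gives n = 4.
ΔG° = −nFE° = −(4)(96485)(+1.95) = -752,583 J = -752.6 kJ/mol.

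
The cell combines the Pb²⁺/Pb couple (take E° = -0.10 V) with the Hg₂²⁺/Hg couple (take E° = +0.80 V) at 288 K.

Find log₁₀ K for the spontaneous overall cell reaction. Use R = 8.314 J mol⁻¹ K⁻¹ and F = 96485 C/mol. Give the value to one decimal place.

Cathode: Hg₂²⁺/Hg; anode: Pb²⁺/Pb. E°cell = (+0.80) − (-0.10) = +0.90 V, with n = 2.
ΔG° = −nFE° = −RT ln K, so ln K = nFE°/(RT) = (2)(96485)(+0.90) / ((8.314)(288)) = 72.532.
log₁₀ K = 72.532 / ln 10 = 31.5.

31.5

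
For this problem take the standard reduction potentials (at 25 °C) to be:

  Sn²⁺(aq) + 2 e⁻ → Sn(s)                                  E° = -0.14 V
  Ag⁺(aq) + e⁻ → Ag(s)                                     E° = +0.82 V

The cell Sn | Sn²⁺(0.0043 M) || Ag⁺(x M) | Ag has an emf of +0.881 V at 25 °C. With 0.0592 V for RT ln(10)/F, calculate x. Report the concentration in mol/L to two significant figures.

0.0030 M

Ag⁺/Ag is the cathode, Sn²⁺/Sn the anode: E°cell = +0.96 V, n = 2.
Overall reaction: 2 Ag⁺(aq) + Sn(s) → 2 Ag(s) + Sn²⁺(aq); Q = [Sn²⁺]^1/[Ag⁺]^2.
From E = E° − (0.0592/n) log Q: log Q = (E° − E)·n/0.0592 = (+0.96 − (+0.881))·2/0.0592 = 2.6689.
So 2·log[Ag⁺] = 1·log(0.0043) − log Q = -2.3665 − (2.6689) = -5.0354; log[Ag⁺] = -5.0354 / 2 = -2.5177; [Ag⁺] = 10^(-2.5177) ≈ 0.0030 M.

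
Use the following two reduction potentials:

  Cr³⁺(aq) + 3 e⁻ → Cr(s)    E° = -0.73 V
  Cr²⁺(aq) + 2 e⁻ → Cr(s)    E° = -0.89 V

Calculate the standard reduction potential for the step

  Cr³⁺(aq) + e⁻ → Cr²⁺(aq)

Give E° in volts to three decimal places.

Sequential free energies add, so n₃E°₃ = n₁E°₁ + n₂E°₂.
With n₃ = 3, and the known step contributing 2×(-0.89) V, the unknown satisfies 1·E° = 3×(-0.73) − 2×(-0.89) = -0.410.
E° = -0.410 / 1 = -0.410 V.

-0.410 V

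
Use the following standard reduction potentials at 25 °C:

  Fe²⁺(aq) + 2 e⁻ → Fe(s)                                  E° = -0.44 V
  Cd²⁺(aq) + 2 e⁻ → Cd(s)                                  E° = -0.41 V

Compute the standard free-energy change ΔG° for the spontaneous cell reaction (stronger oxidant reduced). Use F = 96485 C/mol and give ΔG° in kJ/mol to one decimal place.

-5.8 kJ/mol

Cd²⁺/Cd (E° = -0.41 V) is the cathode; Fe²⁺/Fe (E° = -0.44 V) is the anode, so E°cell = +0.03 V.
Balancing electrons gives n = 2 (lcm of 2 and 2).
ΔG° = −nFE° = −(2)(96485)(+0.03) = -5,789 J = -5.8 kJ/mol.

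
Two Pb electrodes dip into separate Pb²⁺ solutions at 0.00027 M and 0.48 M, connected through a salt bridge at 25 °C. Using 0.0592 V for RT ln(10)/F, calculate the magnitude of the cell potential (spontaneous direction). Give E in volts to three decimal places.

+0.096 V

For a concentration cell E°cell = 0. The 0.48 M side is the cathode (reduction is favoured where [Pb²⁺] is higher).
With n = 2, E = −(0.0592/2) log([Pb²⁺]ₐₙ/[Pb²⁺]꜀ₐₜ) = −(0.0592/2) log(0.00027/0.48) = −(0.0592/2)(-3.250) = +0.096 V.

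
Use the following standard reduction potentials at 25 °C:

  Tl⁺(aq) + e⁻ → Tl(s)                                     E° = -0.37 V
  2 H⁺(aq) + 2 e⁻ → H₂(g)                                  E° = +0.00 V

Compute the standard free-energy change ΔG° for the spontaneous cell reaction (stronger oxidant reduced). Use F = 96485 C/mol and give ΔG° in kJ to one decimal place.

-71.4 kJ

H⁺/H₂ (E° = +0.00 V) is the cathode; Tl⁺/Tl (E° = -0.37 V) is the anode, so E°cell = +0.37 V.
Balancing electrons gives n = 2 (lcm of 2 and 1).
ΔG° = −nFE° = −(2)(96485)(+0.37) = -71,399 J = -71.4 kJ.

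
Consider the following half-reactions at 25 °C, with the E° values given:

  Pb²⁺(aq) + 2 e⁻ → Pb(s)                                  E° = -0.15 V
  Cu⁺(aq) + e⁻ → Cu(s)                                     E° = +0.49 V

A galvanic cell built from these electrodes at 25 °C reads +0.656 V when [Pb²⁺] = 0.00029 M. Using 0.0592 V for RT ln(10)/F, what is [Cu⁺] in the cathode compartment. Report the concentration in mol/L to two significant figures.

0.032 M

Cu⁺/Cu is the cathode, Pb²⁺/Pb the anode: E°cell = +0.64 V, n = 2.
Overall reaction: 2 Cu⁺(aq) + Pb(s) → 2 Cu(s) + Pb²⁺(aq); Q = [Pb²⁺]^1/[Cu⁺]^2.
From E = E° − (0.0592/n) log Q: log Q = (E° − E)·n/0.0592 = (+0.64 − (+0.656))·2/0.0592 = -0.5405.
So 2·log[Cu⁺] = 1·log(0.00029) − log Q = -3.5376 − (-0.5405) = -2.9971; log[Cu⁺] = -2.9971 / 2 = -1.4986; [Cu⁺] = 10^(-1.4986) ≈ 0.032 M.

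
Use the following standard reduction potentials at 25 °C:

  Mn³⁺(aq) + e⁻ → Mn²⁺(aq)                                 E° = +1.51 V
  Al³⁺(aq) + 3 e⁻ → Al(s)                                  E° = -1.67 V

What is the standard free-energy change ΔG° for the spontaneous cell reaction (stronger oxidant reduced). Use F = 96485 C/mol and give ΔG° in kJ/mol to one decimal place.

-920.5 kJ/mol

Mn³⁺/Mn²⁺ (E° = +1.51 V) is the cathode; Al³⁺/Al (E° = -1.67 V) is the anode, so E°cell = +3.18 V.
Balancing electrons gives n = 3 (lcm of 1 and 3).
ΔG° = −nFE° = −(3)(96485)(+3.18) = -920,467 J = -920.5 kJ/mol.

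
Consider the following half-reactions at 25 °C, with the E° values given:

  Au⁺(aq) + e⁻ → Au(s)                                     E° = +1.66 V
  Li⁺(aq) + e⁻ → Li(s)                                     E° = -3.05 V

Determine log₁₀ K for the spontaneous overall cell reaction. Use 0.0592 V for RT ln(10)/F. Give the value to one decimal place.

Cathode: Au⁺/Au; anode: Li⁺/Li. E°cell = +4.71 V, n = 1.
log K = nE°cell / 0.0592 = (1)(+4.71) / 0.0592 = 79.6.

79.6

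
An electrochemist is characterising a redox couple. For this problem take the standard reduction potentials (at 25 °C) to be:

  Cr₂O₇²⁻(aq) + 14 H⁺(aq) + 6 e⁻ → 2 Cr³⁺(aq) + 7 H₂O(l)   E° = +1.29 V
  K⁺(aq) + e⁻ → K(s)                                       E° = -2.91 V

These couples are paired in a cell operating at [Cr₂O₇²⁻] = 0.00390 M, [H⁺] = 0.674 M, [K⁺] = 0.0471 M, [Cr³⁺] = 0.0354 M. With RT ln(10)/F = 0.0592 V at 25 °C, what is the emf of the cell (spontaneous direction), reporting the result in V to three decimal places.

Cr₂O₇²⁻/Cr³⁺ is the cathode (higher E°), K⁺/K the anode: E°cell = +1.29 − (-2.91) = +4.20 V, n = 6.
Overall: Cr₂O₇²⁻(aq) + 14 H⁺(aq) + 6 K(s) → 2 Cr³⁺(aq) + 7 H₂O(l) + 6 K⁺(aq)
Q = [Cr³⁺]^2·[K⁺]^6 / ([Cr₂O₇²⁻]·[H⁺]^14); log Q = -6.056.
E = E° − (0.0592/n) log Q = +4.20 − (0.0592/6)(-6.056) = +4.260 V.

+4.260 V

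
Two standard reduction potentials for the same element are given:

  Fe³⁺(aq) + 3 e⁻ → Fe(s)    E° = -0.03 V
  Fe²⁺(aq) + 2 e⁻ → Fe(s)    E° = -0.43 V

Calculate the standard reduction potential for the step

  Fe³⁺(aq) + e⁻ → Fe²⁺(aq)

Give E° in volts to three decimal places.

+0.770 V

Sequential free energies add, so n₃E°₃ = n₁E°₁ + n₂E°₂.
With n₃ = 3, and the known step contributing 2×(-0.43) V, the unknown satisfies 1·E° = 3×(-0.03) − 2×(-0.43) = +0.770.
E° = +0.770 / 1 = +0.770 V.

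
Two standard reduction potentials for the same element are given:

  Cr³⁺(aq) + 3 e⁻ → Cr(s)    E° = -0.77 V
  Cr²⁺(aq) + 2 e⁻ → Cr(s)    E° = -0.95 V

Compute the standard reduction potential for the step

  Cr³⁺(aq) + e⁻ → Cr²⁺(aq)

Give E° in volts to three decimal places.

-0.410 V

Sequential free energies add, so n₃E°₃ = n₁E°₁ + n₂E°₂.
With n₃ = 3, and the known step contributing 2×(-0.95) V, the unknown satisfies 1·E° = 3×(-0.77) − 2×(-0.95) = -0.410.
E° = -0.410 / 1 = -0.410 V.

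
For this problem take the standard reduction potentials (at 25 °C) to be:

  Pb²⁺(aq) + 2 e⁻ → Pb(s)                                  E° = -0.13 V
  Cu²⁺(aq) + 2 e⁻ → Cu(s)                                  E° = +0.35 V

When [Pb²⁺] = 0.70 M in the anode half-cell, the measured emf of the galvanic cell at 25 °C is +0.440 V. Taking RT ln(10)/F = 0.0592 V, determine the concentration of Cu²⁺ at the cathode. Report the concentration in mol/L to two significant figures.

Cu²⁺/Cu is the cathode, Pb²⁺/Pb the anode: E°cell = +0.48 V, n = 2.
Overall reaction: Cu²⁺(aq) + Pb(s) → Cu(s) + Pb²⁺(aq); Q = [Pb²⁺]^1/[Cu²⁺]^1.
From E = E° − (0.0592/n) log Q: log Q = (E° − E)·n/0.0592 = (+0.48 − (+0.440))·2/0.0592 = 1.3514.
So 1·log[Cu²⁺] = 1·log(0.7) − log Q = -0.1549 − (1.3514) = -1.5063; [Cu²⁺] = 10^(-1.5063) ≈ 0.031 M.

0.031 M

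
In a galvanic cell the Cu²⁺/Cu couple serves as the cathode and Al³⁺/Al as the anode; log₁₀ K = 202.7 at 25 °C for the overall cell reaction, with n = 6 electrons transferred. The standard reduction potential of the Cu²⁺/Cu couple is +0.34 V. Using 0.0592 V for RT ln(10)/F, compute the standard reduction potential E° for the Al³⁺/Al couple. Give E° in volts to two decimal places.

-1.66 V

E°cell = (0.0592/n)·log K = (0.0592/6)(202.7) = +2.000 V.
Since Cu²⁺/Cu is the cathode and Al³⁺/Al the anode, E°cell = E°(Cu²⁺/Cu) − E°(Al³⁺/Al).
So E°(Al³⁺/Al) = E°(Cu²⁺/Cu) − E°cell = (+0.34) − (+2.000) = -1.66 V.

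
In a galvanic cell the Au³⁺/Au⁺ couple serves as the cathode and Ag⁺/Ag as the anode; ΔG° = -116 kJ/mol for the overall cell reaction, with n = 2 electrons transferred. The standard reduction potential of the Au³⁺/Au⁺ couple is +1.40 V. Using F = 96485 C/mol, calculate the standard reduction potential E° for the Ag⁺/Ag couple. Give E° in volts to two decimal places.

+0.80 V

E°cell = −ΔG°/(nF) = −(-116×10³)/((2)(96485)) = +0.601 V.
Since Au³⁺/Au⁺ is the cathode and Ag⁺/Ag the anode, E°cell = E°(Au³⁺/Au⁺) − E°(Ag⁺/Ag).
So E°(Ag⁺/Ag) = E°(Au³⁺/Au⁺) − E°cell = (+1.40) − (+0.601) = +0.80 V.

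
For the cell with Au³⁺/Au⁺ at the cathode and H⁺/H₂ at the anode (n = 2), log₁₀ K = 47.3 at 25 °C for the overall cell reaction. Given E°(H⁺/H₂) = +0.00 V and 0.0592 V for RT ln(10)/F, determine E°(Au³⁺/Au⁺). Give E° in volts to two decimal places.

+1.40 V

E°cell = (0.0592/n)·log K = (0.0592/2)(47.3) = +1.400 V.
Since Au³⁺/Au⁺ is the cathode and H⁺/H₂ the anode, E°cell = E°(Au³⁺/Au⁺) − E°(H⁺/H₂).
So E°(Au³⁺/Au⁺) = E°cell + E°(H⁺/H₂) = +1.400 + (+0.00) = +1.40 V.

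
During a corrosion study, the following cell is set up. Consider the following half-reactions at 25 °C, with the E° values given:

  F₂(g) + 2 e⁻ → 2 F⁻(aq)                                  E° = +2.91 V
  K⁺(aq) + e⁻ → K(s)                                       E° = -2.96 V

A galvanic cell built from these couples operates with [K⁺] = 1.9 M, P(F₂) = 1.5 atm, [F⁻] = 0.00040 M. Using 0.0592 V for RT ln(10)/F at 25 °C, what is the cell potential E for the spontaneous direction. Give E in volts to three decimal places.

+6.060 V

F₂/F⁻ is the cathode (higher E°), K⁺/K the anode: E°cell = +2.91 − (-2.96) = +5.87 V, n = 2.
Overall: F₂(g) + 2 K(s) → 2 F⁻(aq) + 2 K⁺(aq)
Q = [F⁻]^2·[K⁺]^2 / (P(F₂)); log Q = -6.414.
E = E° − (0.0592/n) log Q = +5.87 − (0.0592/2)(-6.414) = +6.060 V.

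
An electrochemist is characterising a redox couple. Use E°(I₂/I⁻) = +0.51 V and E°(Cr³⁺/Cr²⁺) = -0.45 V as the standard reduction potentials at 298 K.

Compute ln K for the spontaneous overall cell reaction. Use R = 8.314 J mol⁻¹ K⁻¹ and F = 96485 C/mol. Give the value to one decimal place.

Cathode: I₂/I⁻; anode: Cr³⁺/Cr²⁺. E°cell = (+0.51) − (-0.45) = +0.96 V, with n = 2.
ΔG° = −nFE° = −RT ln K, so ln K = nFE°/(RT) = (2)(96485)(+0.96) / ((8.314)(298)) = 74.771.

74.8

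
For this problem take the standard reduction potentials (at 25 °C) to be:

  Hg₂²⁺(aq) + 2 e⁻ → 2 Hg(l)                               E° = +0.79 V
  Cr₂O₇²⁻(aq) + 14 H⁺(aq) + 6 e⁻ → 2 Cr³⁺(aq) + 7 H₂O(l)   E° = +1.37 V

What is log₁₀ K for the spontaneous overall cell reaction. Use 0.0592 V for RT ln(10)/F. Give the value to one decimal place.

Cathode: Cr₂O₇²⁻/Cr³⁺; anode: Hg₂²⁺/Hg. E°cell = +0.58 V, n = 6.
log K = nE°cell / 0.0592 = (6)(+0.58) / 0.0592 = 58.8.

58.8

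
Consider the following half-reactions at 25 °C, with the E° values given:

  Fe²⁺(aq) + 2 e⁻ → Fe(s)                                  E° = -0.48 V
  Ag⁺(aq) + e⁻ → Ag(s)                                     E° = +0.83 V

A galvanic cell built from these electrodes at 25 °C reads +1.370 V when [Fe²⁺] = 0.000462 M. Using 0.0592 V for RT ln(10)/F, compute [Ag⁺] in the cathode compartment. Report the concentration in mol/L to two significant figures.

Ag⁺/Ag is the cathode, Fe²⁺/Fe the anode: E°cell = +1.31 V, n = 2.
Overall reaction: 2 Ag⁺(aq) + Fe(s) → 2 Ag(s) + Fe²⁺(aq); Q = [Fe²⁺]^1/[Ag⁺]^2.
From E = E° − (0.0592/n) log Q: log Q = (E° − E)·n/0.0592 = (+1.31 − (+1.370))·2/0.0592 = -2.0270.
So 2·log[Ag⁺] = 1·log(0.000462) − log Q = -3.3354 − (-2.0270) = -1.3084; log[Ag⁺] = -1.3084 / 2 = -0.6542; [Ag⁺] = 10^(-0.6542) ≈ 0.22 M.

0.22 M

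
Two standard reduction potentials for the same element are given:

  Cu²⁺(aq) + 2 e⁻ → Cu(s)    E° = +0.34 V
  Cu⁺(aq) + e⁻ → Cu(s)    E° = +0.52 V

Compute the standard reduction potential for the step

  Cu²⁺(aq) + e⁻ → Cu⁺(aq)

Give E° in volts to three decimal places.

Sequential free energies add, so n₃E°₃ = n₁E°₁ + n₂E°₂.
With n₃ = 2, and the known step contributing 1×(+0.52) V, the unknown satisfies 1·E° = 2×(+0.34) − 1×(+0.52) = +0.160.
E° = +0.160 / 1 = +0.160 V.

+0.160 V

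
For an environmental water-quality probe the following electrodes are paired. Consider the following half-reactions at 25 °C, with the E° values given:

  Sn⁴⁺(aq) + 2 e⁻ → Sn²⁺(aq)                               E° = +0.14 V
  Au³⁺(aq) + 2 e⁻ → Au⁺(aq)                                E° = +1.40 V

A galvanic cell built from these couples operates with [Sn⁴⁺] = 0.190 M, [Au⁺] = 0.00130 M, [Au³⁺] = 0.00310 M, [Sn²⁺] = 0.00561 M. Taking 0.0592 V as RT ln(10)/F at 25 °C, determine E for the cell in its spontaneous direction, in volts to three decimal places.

+1.226 V

Au³⁺/Au⁺ is the cathode (higher E°), Sn⁴⁺/Sn²⁺ the anode: E°cell = +1.40 − (+0.14) = +1.26 V, n = 2.
Overall: Au³⁺(aq) + Sn²⁺(aq) → Au⁺(aq) + Sn⁴⁺(aq)
Q = [Au⁺]·[Sn⁴⁺] / ([Au³⁺]·[Sn²⁺]); log Q = 1.152.
E = E° − (0.0592/n) log Q = +1.26 − (0.0592/2)(1.152) = +1.226 V.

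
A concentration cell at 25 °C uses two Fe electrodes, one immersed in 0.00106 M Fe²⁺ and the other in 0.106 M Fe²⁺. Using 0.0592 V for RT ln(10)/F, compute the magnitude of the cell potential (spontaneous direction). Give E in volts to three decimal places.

For a concentration cell E°cell = 0. The 0.106 M side is the cathode (reduction is favoured where [Fe²⁺] is higher).
With n = 2, E = −(0.0592/2) log([Fe²⁺]ₐₙ/[Fe²⁺]꜀ₐₜ) = −(0.0592/2) log(0.00106/0.106) = −(0.0592/2)(-2.000) = +0.059 V.

+0.059 V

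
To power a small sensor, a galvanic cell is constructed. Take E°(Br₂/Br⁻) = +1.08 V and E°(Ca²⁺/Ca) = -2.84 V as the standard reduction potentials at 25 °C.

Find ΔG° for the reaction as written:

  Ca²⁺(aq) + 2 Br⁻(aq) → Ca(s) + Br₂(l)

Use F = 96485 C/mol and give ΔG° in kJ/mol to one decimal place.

As written, Ca²⁺/Ca is reduced (cathode) and Br₂/Br⁻ is oxidised (anode), so E°cell = (-2.84) − (+1.08) = -3.92 V.
Balancing electrons gives n = 2.
ΔG° = −nFE° = −(2)(96485)(-3.92) = 756,442 J = +756.4 kJ/mol.

+756.4 kJ/mol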